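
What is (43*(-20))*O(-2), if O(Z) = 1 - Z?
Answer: -2580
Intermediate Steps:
(43*(-20))*O(-2) = (43*(-20))*(1 - 1*(-2)) = -860*(1 + 2) = -860*3 = -2580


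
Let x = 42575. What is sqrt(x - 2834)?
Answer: sqrt(39741) ≈ 199.35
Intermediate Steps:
sqrt(x - 2834) = sqrt(42575 - 2834) = sqrt(39741)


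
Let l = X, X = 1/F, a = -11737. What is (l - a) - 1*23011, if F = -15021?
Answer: -169346755/15021 ≈ -11274.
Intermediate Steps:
X = -1/15021 (X = 1/(-15021) = -1/15021 ≈ -6.6573e-5)
l = -1/15021 ≈ -6.6573e-5
(l - a) - 1*23011 = (-1/15021 - 1*(-11737)) - 1*23011 = (-1/15021 + 11737) - 23011 = 176301476/15021 - 23011 = -169346755/15021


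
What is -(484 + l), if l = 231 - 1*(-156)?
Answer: -871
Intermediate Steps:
l = 387 (l = 231 + 156 = 387)
-(484 + l) = -(484 + 387) = -1*871 = -871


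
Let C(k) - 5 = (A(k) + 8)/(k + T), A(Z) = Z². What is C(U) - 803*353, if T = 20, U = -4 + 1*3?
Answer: -5385617/19 ≈ -2.8345e+5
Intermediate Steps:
U = -1 (U = -4 + 3 = -1)
C(k) = 5 + (8 + k²)/(20 + k) (C(k) = 5 + (k² + 8)/(k + 20) = 5 + (8 + k²)/(20 + k))
C(U) - 803*353 = (108 + (-1)² + 5*(-1))/(20 - 1) - 803*353 = (108 + 1 - 5)/19 - 283459 = (1/19)*104 - 283459 = 104/19 - 283459 = -5385617/19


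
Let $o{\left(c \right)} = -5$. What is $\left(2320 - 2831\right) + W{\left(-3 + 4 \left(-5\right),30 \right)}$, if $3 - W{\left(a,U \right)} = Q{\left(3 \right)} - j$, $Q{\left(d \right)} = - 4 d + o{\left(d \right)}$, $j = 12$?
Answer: $-479$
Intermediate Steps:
$Q{\left(d \right)} = -5 - 4 d$ ($Q{\left(d \right)} = - 4 d - 5 = -5 - 4 d$)
$W{\left(a,U \right)} = 32$ ($W{\left(a,U \right)} = 3 - \left(\left(-5 - 12\right) - 12\right) = 3 - \left(-17 - 12\right) = 3 - -29 = 3 + 29 = 32$)
$\left(2320 - 2831\right) + W{\left(-3 + 4 \left(-5\right),30 \right)} = \left(2320 - 2831\right) + 32 = -511 + 32 = -479$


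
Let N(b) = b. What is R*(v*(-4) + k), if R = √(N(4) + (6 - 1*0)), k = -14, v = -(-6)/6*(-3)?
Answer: -2*√10 ≈ -6.3246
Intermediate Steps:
v = -3 (v = -(-6)/6*(-3) = -2*(-½)*(-3) = 1*(-3) = -3)
R = √10 (R = √(4 + (6 - 1*0)) = √(4 + (6 + 0)) = √(4 + 6) = √10 ≈ 3.1623)
R*(v*(-4) + k) = √10*(-3*(-4) - 14) = √10*(12 - 14) = √10*(-2) = -2*√10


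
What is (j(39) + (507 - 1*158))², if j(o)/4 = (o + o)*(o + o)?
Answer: 609349225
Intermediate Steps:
j(o) = 16*o² (j(o) = 4*((o + o)*(o + o)) = 4*((2*o)*(2*o)) = 4*(4*o²) = 16*o²)
(j(39) + (507 - 1*158))² = (16*39² + (507 - 1*158))² = (16*1521 + (507 - 158))² = (24336 + 349)² = 24685² = 609349225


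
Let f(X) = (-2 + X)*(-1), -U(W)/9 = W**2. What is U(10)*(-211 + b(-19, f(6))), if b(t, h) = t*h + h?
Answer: 125100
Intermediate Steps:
U(W) = -9*W**2
f(X) = 2 - X
b(t, h) = h + h*t (b(t, h) = h*t + h = h + h*t)
U(10)*(-211 + b(-19, f(6))) = (-9*10**2)*(-211 + (2 - 1*6)*(1 - 19)) = (-9*100)*(-211 + (2 - 6)*(-18)) = -900*(-211 - 4*(-18)) = -900*(-211 + 72) = -900*(-139) = 125100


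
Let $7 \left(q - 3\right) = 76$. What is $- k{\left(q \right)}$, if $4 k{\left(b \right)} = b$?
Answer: $- \frac{97}{28} \approx -3.4643$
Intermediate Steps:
$q = \frac{97}{7}$ ($q = 3 + \frac{1}{7} \cdot 76 = 3 + \frac{76}{7} = \frac{97}{7} \approx 13.857$)
$k{\left(b \right)} = \frac{b}{4}$
$- k{\left(q \right)} = - \frac{97}{4 \cdot 7} = \left(-1\right) \frac{97}{28} = - \frac{97}{28}$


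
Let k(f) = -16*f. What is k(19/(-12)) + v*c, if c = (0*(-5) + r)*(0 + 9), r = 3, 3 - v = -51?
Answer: 4450/3 ≈ 1483.3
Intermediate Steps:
v = 54 (v = 3 - 1*(-51) = 3 + 51 = 54)
c = 27 (c = (0*(-5) + 3)*(0 + 9) = (0 + 3)*9 = 3*9 = 27)
k(19/(-12)) + v*c = -304/(-12) + 54*27 = -304*(-1)/12 + 1458 = -16*(-19/12) + 1458 = 76/3 + 1458 = 4450/3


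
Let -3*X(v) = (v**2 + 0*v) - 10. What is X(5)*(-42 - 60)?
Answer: 510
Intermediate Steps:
X(v) = 10/3 - v**2/3 (X(v) = -((v**2 + 0*v) - 10)/3 = -((v**2 + 0) - 10)/3 = -(v**2 - 10)/3 = -(-10 + v**2)/3 = 10/3 - v**2/3)
X(5)*(-42 - 60) = (10/3 - 1/3*5**2)*(-42 - 60) = (10/3 - 1/3*25)*(-102) = (10/3 - 25/3)*(-102) = -5*(-102) = 510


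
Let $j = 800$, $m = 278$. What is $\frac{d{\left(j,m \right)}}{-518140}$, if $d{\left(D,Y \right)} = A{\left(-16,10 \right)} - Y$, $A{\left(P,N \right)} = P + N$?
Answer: $\frac{71}{129535} \approx 0.00054811$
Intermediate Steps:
$A{\left(P,N \right)} = N + P$
$d{\left(D,Y \right)} = -6 - Y$ ($d{\left(D,Y \right)} = \left(10 - 16\right) - Y = -6 - Y$)
$\frac{d{\left(j,m \right)}}{-518140} = \frac{-6 - 278}{-518140} = \left(-6 - 278\right) \left(- \frac{1}{518140}\right) = \left(-284\right) \left(- \frac{1}{518140}\right) = \frac{71}{129535}$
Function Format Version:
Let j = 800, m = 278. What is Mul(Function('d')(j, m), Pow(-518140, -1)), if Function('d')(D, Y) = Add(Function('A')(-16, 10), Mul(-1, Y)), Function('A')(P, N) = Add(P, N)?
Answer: Rational(71, 129535) ≈ 0.00054811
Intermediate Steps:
Function('A')(P, N) = Add(N, P)
Function('d')(D, Y) = Add(-6, Mul(-1, Y)) (Function('d')(D, Y) = Add(Add(10, -16), Mul(-1, Y)) = Add(-6, Mul(-1, Y)))
Mul(Function('d')(j, m), Pow(-518140, -1)) = Mul(Add(-6, Mul(-1, 278)), Pow(-518140, -1)) = Mul(Add(-6, -278), Rational(-1, 518140)) = Mul(-284, Rational(-1, 518140)) = Rational(71, 129535)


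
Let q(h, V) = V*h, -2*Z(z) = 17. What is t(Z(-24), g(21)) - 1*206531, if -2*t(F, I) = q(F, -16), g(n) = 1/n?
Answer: -206599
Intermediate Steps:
Z(z) = -17/2 (Z(z) = -1/2*17 = -17/2)
g(n) = 1/n
t(F, I) = 8*F (t(F, I) = -(-8)*F = 8*F)
t(Z(-24), g(21)) - 1*206531 = 8*(-17/2) - 1*206531 = -68 - 206531 = -206599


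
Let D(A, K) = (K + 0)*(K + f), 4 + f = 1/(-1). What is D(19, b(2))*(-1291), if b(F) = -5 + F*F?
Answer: -7746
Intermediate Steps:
f = -5 (f = -4 + 1/(-1) = -4 - 1 = -5)
b(F) = -5 + F**2
D(A, K) = K*(-5 + K) (D(A, K) = (K + 0)*(K - 5) = K*(-5 + K))
D(19, b(2))*(-1291) = ((-5 + 2**2)*(-5 + (-5 + 2**2)))*(-1291) = ((-5 + 4)*(-5 + (-5 + 4)))*(-1291) = -(-5 - 1)*(-1291) = -1*(-6)*(-1291) = 6*(-1291) = -7746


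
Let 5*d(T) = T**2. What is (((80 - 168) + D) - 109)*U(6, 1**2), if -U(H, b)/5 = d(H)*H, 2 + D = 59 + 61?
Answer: 17064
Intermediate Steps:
d(T) = T**2/5
D = 118 (D = -2 + (59 + 61) = -2 + 120 = 118)
U(H, b) = -H**3 (U(H, b) = -5*H**2/5*H = -H**3)
(((80 - 168) + D) - 109)*U(6, 1**2) = (((80 - 168) + 118) - 109)*(-1*6**3) = ((-88 + 118) - 109)*(-1*216) = (30 - 109)*(-216) = -79*(-216) = 17064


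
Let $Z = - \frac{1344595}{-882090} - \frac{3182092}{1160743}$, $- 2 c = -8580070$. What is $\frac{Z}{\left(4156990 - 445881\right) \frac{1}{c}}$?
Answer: $- \frac{62895057352199845}{44702700167505798} \approx -1.407$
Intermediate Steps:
$c = 4290035$ ($c = \left(- \frac{1}{2}\right) \left(-8580070\right) = 4290035$)
$Z = - \frac{249232459639}{204775958574}$ ($Z = \left(-1344595\right) \left(- \frac{1}{882090}\right) - \frac{3182092}{1160743} = \frac{268919}{176418} - \frac{3182092}{1160743} = - \frac{249232459639}{204775958574} \approx -1.2171$)
$\frac{Z}{\left(4156990 - 445881\right) \frac{1}{c}} = - \frac{249232459639}{204775958574 \frac{4156990 - 445881}{4290035}} = - \frac{249232459639}{204775958574 \left(4156990 - 445881\right) \frac{1}{4290035}} = - \frac{249232459639}{204775958574 \cdot 3711109 \cdot \frac{1}{4290035}} = - \frac{249232459639}{204775958574 \cdot \frac{3711109}{4290035}} = \left(- \frac{249232459639}{204775958574}\right) \frac{4290035}{3711109} = - \frac{62895057352199845}{44702700167505798}$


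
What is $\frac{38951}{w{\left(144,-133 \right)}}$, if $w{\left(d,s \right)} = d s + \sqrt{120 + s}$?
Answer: $- \frac{745989552}{366799117} - \frac{38951 i \sqrt{13}}{366799117} \approx -2.0338 - 0.00038288 i$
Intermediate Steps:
$w{\left(d,s \right)} = \sqrt{120 + s} + d s$
$\frac{38951}{w{\left(144,-133 \right)}} = \frac{38951}{\sqrt{120 - 133} + 144 \left(-133\right)} = \frac{38951}{\sqrt{-13} - 19152} = \frac{38951}{i \sqrt{13} - 19152} = \frac{38951}{-19152 + i \sqrt{13}}$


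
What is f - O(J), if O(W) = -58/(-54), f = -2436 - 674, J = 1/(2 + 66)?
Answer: -83999/27 ≈ -3111.1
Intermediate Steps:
J = 1/68 ≈ 0.014706
f = -3110
O(W) = 29/27 (O(W) = -58*(-1/54) = 29/27)
f - O(J) = -3110 - 1*29/27 = -3110 - 29/27 = -83999/27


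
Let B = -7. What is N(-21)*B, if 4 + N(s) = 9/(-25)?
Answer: 763/25 ≈ 30.520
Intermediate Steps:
N(s) = -109/25 (N(s) = -4 + 9/(-25) = -4 + 9*(-1/25) = -4 - 9/25 = -109/25)
N(-21)*B = -109/25*(-7) = 763/25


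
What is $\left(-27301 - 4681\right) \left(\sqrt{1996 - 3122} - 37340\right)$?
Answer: $1194207880 - 31982 i \sqrt{1126} \approx 1.1942 \cdot 10^{9} - 1.0732 \cdot 10^{6} i$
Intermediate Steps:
$\left(-27301 - 4681\right) \left(\sqrt{1996 - 3122} - 37340\right) = - 31982 \left(\sqrt{-1126} - 37340\right) = - 31982 \left(i \sqrt{1126} - 37340\right) = - 31982 \left(-37340 + i \sqrt{1126}\right) = 1194207880 - 31982 i \sqrt{1126}$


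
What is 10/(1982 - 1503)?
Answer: 10/479 ≈ 0.020877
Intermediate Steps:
10/(1982 - 1503) = 10/479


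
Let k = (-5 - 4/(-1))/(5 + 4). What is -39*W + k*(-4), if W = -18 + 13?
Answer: 1759/9 ≈ 195.44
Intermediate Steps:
W = -5
k = -⅑ (k = (-5 - 4*(-1))/9 = (-5 + 4)*(⅑) = -1*⅑ = -⅑ ≈ -0.11111)
-39*W + k*(-4) = -39*(-5) - ⅑*(-4) = 195 + 4/9 = 1759/9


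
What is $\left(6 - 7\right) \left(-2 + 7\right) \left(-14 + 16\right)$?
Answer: $-10$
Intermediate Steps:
$\left(6 - 7\right) \left(-2 + 7\right) \left(-14 + 16\right) = \left(-1\right) 5 \cdot 2 = \left(-5\right) 2 = -10$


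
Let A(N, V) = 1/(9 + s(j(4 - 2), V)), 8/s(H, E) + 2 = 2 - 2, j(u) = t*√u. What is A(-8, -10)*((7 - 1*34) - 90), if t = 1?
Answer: -117/5 ≈ -23.400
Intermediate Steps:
j(u) = √u (j(u) = 1*√u = √u)
s(H, E) = -4 (s(H, E) = 8/(-2 + (2 - 2)) = 8/(-2 + 0) = 8/(-2) = 8*(-½) = -4)
A(N, V) = ⅕ (A(N, V) = 1/(9 - 4) = 1/5 = ⅕)
A(-8, -10)*((7 - 1*34) - 90) = ((7 - 1*34) - 90)/5 = ((7 - 34) - 90)/5 = (-27 - 90)/5 = (⅕)*(-117) = -117/5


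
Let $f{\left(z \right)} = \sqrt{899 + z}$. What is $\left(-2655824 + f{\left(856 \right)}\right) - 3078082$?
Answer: $-5733906 + 3 \sqrt{195} \approx -5.7339 \cdot 10^{6}$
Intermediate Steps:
$\left(-2655824 + f{\left(856 \right)}\right) - 3078082 = \left(-2655824 + \sqrt{899 + 856}\right) - 3078082 = \left(-2655824 + \sqrt{1755}\right) - 3078082 = \left(-2655824 + 3 \sqrt{195}\right) - 3078082 = -5733906 + 3 \sqrt{195}$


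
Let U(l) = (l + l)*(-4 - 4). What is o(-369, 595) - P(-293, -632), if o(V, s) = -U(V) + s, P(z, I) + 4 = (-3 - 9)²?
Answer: -5449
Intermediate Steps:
U(l) = -16*l (U(l) = (2*l)*(-8) = -16*l)
P(z, I) = 140 (P(z, I) = -4 + (-3 - 9)² = -4 + (-12)² = -4 + 144 = 140)
o(V, s) = s + 16*V (o(V, s) = -(-16)*V + s = 16*V + s = s + 16*V)
o(-369, 595) - P(-293, -632) = (595 + 16*(-369)) - 1*140 = (595 - 5904) - 140 = -5309 - 140 = -5449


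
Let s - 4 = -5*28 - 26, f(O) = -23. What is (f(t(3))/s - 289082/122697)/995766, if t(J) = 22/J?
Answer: -4889917/2199195016236 ≈ -2.2235e-6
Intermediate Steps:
s = -162 (s = 4 + (-5*28 - 26) = 4 + (-140 - 26) = 4 - 166 = -162)
(f(t(3))/s - 289082/122697)/995766 = (-23/(-162) - 289082/122697)/995766 = (-23*(-1/162) - 289082*1/122697)*(1/995766) = (23/162 - 289082/122697)*(1/995766) = -4889917/2208546*1/995766 = -4889917/2199195016236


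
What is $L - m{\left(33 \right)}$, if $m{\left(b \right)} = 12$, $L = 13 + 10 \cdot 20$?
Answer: $201$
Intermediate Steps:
$L = 213$ ($L = 13 + 200 = 213$)
$L - m{\left(33 \right)} = 213 - 12 = 201$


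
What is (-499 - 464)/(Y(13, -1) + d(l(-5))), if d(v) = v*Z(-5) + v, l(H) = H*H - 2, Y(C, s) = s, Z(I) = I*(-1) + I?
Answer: -963/22 ≈ -43.773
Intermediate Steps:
Z(I) = 0 (Z(I) = -I + I = 0)
l(H) = -2 + H**2 (l(H) = H**2 - 2 = -2 + H**2)
d(v) = v (d(v) = v*0 + v = 0 + v = v)
(-499 - 464)/(Y(13, -1) + d(l(-5))) = (-499 - 464)/(-1 + (-2 + (-5)**2)) = -963/(-1 + (-2 + 25)) = -963/(-1 + 23) = -963/22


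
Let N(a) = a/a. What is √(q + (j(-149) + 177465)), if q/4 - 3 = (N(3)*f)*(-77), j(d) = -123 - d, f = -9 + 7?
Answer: 9*√2199 ≈ 422.04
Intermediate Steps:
N(a) = 1
f = -2
q = 628 (q = 12 + 4*((1*(-2))*(-77)) = 12 + 4*(-2*(-77)) = 12 + 4*154 = 12 + 616 = 628)
√(q + (j(-149) + 177465)) = √(628 + ((-123 - 1*(-149)) + 177465)) = √(628 + ((-123 + 149) + 177465)) = √(628 + (26 + 177465)) = √(628 + 177491) = √178119 = 9*√2199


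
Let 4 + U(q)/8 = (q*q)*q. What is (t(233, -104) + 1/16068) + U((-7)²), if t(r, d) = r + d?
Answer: 15124631653/16068 ≈ 9.4129e+5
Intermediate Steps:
t(r, d) = d + r
U(q) = -32 + 8*q³ (U(q) = -32 + 8*((q*q)*q) = -32 + 8*(q²*q) = -32 + 8*q³)
(t(233, -104) + 1/16068) + U((-7)²) = ((-104 + 233) + 1/16068) + (-32 + 8*((-7)²)³) = (129 + 1/16068) + (-32 + 8*49³) = 2072773/16068 + (-32 + 8*117649) = 2072773/16068 + (-32 + 941192) = 2072773/16068 + 941160 = 15124631653/16068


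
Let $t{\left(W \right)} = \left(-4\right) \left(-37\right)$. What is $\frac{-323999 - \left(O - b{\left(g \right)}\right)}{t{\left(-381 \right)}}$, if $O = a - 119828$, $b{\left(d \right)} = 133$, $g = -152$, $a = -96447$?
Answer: $- \frac{107591}{148} \approx -726.97$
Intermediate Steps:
$O = -216275$ ($O = -96447 - 119828 = -216275$)
$t{\left(W \right)} = 148$
$\frac{-323999 - \left(O - b{\left(g \right)}\right)}{t{\left(-381 \right)}} = \frac{-323999 - \left(-216275 - 133\right)}{148} = \left(-323999 - \left(-216275 - 133\right)\right) \frac{1}{148} = \left(-323999 - -216408\right) \frac{1}{148} = \left(-323999 + 216408\right) \frac{1}{148} = \left(-107591\right) \frac{1}{148} = - \frac{107591}{148}$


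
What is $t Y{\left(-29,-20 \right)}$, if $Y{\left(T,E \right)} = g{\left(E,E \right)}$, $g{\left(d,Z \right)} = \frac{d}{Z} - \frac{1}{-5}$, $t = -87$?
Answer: $- \frac{522}{5} \approx -104.4$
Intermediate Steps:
$g{\left(d,Z \right)} = \frac{1}{5} + \frac{d}{Z}$ ($g{\left(d,Z \right)} = \frac{d}{Z} - - \frac{1}{5} = \frac{d}{Z} + \frac{1}{5} = \frac{1}{5} + \frac{d}{Z}$)
$Y{\left(T,E \right)} = \frac{6}{5}$ ($Y{\left(T,E \right)} = \frac{E + \frac{E}{5}}{E} = \frac{\frac{6}{5} E}{E} = \frac{6}{5}$)
$t Y{\left(-29,-20 \right)} = \left(-87\right) \frac{6}{5} = - \frac{522}{5}$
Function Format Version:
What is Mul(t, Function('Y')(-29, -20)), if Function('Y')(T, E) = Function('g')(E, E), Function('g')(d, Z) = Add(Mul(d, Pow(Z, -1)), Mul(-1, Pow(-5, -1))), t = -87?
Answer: Rational(-522, 5) ≈ -104.40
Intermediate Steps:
Function('g')(d, Z) = Add(Rational(1, 5), Mul(d, Pow(Z, -1))) (Function('g')(d, Z) = Add(Mul(d, Pow(Z, -1)), Mul(-1, Rational(-1, 5))) = Add(Mul(d, Pow(Z, -1)), Rational(1, 5)) = Add(Rational(1, 5), Mul(d, Pow(Z, -1))))
Function('Y')(T, E) = Rational(6, 5) (Function('Y')(T, E) = Mul(Pow(E, -1), Add(E, Mul(Rational(1, 5), E))) = Mul(Pow(E, -1), Mul(Rational(6, 5), E)) = Rational(6, 5))
Mul(t, Function('Y')(-29, -20)) = Mul(-87, Rational(6, 5)) = Rational(-522, 5)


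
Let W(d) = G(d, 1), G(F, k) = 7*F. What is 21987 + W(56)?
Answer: 22379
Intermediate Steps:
W(d) = 7*d
21987 + W(56) = 21987 + 7*56 = 21987 + 392 = 22379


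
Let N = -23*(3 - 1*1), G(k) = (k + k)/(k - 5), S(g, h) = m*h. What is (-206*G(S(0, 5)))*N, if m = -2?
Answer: 37904/3 ≈ 12635.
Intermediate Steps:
S(g, h) = -2*h
G(k) = 2*k/(-5 + k) (G(k) = (2*k)/(-5 + k) = 2*k/(-5 + k))
N = -46 (N = -23*(3 - 1) = -23*2 = -46)
(-206*G(S(0, 5)))*N = -412*(-2*5)/(-5 - 2*5)*(-46) = -412*(-10)/(-5 - 10)*(-46) = -412*(-10)/(-15)*(-46) = -412*(-10)*(-1)/15*(-46) = -206*4/3*(-46) = -824/3*(-46) = 37904/3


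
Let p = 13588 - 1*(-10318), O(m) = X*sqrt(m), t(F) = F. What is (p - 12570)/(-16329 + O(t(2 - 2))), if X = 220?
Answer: -11336/16329 ≈ -0.69423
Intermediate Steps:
O(m) = 220*sqrt(m)
p = 23906 (p = 13588 + 10318 = 23906)
(p - 12570)/(-16329 + O(t(2 - 2))) = (23906 - 12570)/(-16329 + 220*sqrt(2 - 2)) = 11336/(-16329 + 220*sqrt(0)) = 11336/(-16329 + 220*0) = 11336/(-16329 + 0) = 11336/(-16329) = 11336*(-1/16329) = -11336/16329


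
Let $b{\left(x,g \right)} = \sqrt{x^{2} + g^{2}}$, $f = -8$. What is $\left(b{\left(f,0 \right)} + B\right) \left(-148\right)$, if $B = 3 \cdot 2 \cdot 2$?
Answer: $-2960$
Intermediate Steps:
$b{\left(x,g \right)} = \sqrt{g^{2} + x^{2}}$
$B = 12$ ($B = 6 \cdot 2 = 12$)
$\left(b{\left(f,0 \right)} + B\right) \left(-148\right) = \left(\sqrt{0^{2} + \left(-8\right)^{2}} + 12\right) \left(-148\right) = \left(\sqrt{0 + 64} + 12\right) \left(-148\right) = \left(\sqrt{64} + 12\right) \left(-148\right) = \left(8 + 12\right) \left(-148\right) = 20 \left(-148\right) = -2960$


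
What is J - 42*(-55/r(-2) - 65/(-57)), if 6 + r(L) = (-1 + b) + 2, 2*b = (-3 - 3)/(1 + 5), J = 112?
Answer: -6762/19 ≈ -355.89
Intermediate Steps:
b = -1/2 (b = ((-3 - 3)/(1 + 5))/2 = (-6/6)/2 = (-6*1/6)/2 = (1/2)*(-1) = -1/2 ≈ -0.50000)
r(L) = -11/2 (r(L) = -6 + ((-1 - 1/2) + 2) = -6 + (-3/2 + 2) = -6 + 1/2 = -11/2)
J - 42*(-55/r(-2) - 65/(-57)) = 112 - 42*(-55/(-11/2) - 65/(-57)) = 112 - 42*(-55*(-2/11) - 65*(-1/57)) = 112 - 42*(10 + 65/57) = 112 - 42*635/57 = 112 - 8890/19 = -6762/19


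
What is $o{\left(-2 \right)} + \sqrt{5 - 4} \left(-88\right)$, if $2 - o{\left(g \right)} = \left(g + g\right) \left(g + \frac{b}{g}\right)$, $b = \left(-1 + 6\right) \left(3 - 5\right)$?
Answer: $-74$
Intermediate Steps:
$b = -10$ ($b = 5 \left(-2\right) = -10$)
$o{\left(g \right)} = 2 - 2 g \left(g - \frac{10}{g}\right)$ ($o{\left(g \right)} = 2 - \left(g + g\right) \left(g - \frac{10}{g}\right) = 2 - 2 g \left(g - \frac{10}{g}\right)$)
$o{\left(-2 \right)} + \sqrt{5 - 4} \left(-88\right) = \left(22 - 2 \left(-2\right)^{2}\right) + \sqrt{5 - 4} \left(-88\right) = \left(22 - 8\right) + \sqrt{1} \left(-88\right) = \left(22 - 8\right) + 1 \left(-88\right) = 14 - 88 = -74$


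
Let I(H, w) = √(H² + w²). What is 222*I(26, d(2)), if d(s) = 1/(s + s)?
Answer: 111*√10817/2 ≈ 5772.3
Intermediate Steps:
d(s) = 1/(2*s)
222*I(26, d(2)) = 222*√(26² + ((½)/2)²) = 222*√(676 + ((½)*(½))²) = 222*√(676 + (¼)²) = 222*√(676 + 1/16) = 222*√(10817/16) = 222*(√10817/4) = 111*√10817/2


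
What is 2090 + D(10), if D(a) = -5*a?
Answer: 2040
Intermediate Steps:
2090 + D(10) = 2090 - 5*10 = 2090 - 50 = 2040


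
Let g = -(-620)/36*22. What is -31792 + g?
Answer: -282718/9 ≈ -31413.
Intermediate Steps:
g = 3410/9 (g = -(-620)/36*22 = -20*(-31/36)*22 = (155/9)*22 = 3410/9 ≈ 378.89)
-31792 + g = -31792 + 3410/9 = -282718/9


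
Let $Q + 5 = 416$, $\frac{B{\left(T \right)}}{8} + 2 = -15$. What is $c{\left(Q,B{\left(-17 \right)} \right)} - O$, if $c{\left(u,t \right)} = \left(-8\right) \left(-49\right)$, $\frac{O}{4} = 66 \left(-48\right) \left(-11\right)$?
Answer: $-139000$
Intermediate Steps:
$B{\left(T \right)} = -136$ ($B{\left(T \right)} = -16 + 8 \left(-15\right) = -16 - 120 = -136$)
$Q = 411$ ($Q = -5 + 416 = 411$)
$O = 139392$ ($O = 4 \cdot 66 \left(-48\right) \left(-11\right) = 4 \left(\left(-3168\right) \left(-11\right)\right) = 4 \cdot 34848 = 139392$)
$c{\left(u,t \right)} = 392$
$c{\left(Q,B{\left(-17 \right)} \right)} - O = 392 - 139392 = -139000$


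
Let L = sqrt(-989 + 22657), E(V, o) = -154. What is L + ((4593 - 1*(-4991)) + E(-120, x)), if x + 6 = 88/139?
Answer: 9430 + 2*sqrt(5417) ≈ 9577.2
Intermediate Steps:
x = -746/139 (x = -6 + 88/139 = -746/139 ≈ -5.3669)
L = 2*sqrt(5417) (L = sqrt(21668) = 2*sqrt(5417) ≈ 147.20)
L + ((4593 - 1*(-4991)) + E(-120, x)) = 2*sqrt(5417) + ((4593 - 1*(-4991)) - 154) = 2*sqrt(5417) + ((4593 + 4991) - 154) = 2*sqrt(5417) + (9584 - 154) = 2*sqrt(5417) + 9430 = 9430 + 2*sqrt(5417)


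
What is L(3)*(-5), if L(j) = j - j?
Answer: 0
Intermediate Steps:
L(j) = 0
L(3)*(-5) = 0*(-5) = 0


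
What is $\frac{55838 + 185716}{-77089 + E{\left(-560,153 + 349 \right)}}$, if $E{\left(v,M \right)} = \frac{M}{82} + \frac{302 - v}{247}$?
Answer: $- \frac{1223108679}{390291482} \approx -3.1338$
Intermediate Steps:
$E{\left(v,M \right)} = \frac{302}{247} - \frac{v}{247} + \frac{M}{82}$ ($E{\left(v,M \right)} = M \frac{1}{82} + \left(302 - v\right) \frac{1}{247} = \frac{M}{82} - \left(- \frac{302}{247} + \frac{v}{247}\right) = \frac{302}{247} - \frac{v}{247} + \frac{M}{82}$)
$\frac{55838 + 185716}{-77089 + E{\left(-560,153 + 349 \right)}} = \frac{55838 + 185716}{-77089 + \left(\frac{302}{247} - - \frac{560}{247} + \frac{153 + 349}{82}\right)} = \frac{241554}{-77089 + \left(\frac{302}{247} + \frac{560}{247} + \frac{1}{82} \cdot 502\right)} = \frac{241554}{-77089 + \left(\frac{302}{247} + \frac{560}{247} + \frac{251}{41}\right)} = \frac{241554}{-77089 + \frac{97339}{10127}} = \frac{241554}{- \frac{780582964}{10127}} = 241554 \left(- \frac{10127}{780582964}\right) = - \frac{1223108679}{390291482}$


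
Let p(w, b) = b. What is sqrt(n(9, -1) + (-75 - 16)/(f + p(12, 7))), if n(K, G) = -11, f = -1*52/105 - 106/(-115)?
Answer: I*sqrt(299191670)/3587 ≈ 4.8222*I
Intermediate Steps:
f = 206/483 (f = -52*1/105 - 106*(-1/115) = -52/105 + 106/115 = 206/483 ≈ 0.42650)
sqrt(n(9, -1) + (-75 - 16)/(f + p(12, 7))) = sqrt(-11 + (-75 - 16)/(206/483 + 7)) = sqrt(-11 - 91/3587/483) = sqrt(-11 - 91*483/3587) = sqrt(-11 - 43953/3587) = sqrt(-83410/3587) = I*sqrt(299191670)/3587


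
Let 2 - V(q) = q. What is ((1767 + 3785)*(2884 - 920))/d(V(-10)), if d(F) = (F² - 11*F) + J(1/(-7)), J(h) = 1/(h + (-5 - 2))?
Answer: 545206400/593 ≈ 9.1940e+5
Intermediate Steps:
V(q) = 2 - q
J(h) = 1/(-7 + h) (J(h) = 1/(h - 7) = 1/(-7 + h))
d(F) = -7/50 + F² - 11*F (d(F) = (F² - 11*F) + 1/(-7 + 1/(-7)) = (F² - 11*F) + 1/(-7 - ⅐) = (F² - 11*F) + 1/(-50/7) = (F² - 11*F) - 7/50 = -7/50 + F² - 11*F)
((1767 + 3785)*(2884 - 920))/d(V(-10)) = ((1767 + 3785)*(2884 - 920))/(-7/50 + (2 - 1*(-10))² - 11*(2 - 1*(-10))) = (5552*1964)/(-7/50 + (2 + 10)² - 11*(2 + 10)) = 10904128/(-7/50 + 12² - 11*12) = 10904128/(-7/50 + 144 - 132) = 10904128/(593/50) = 10904128*(50/593) = 545206400/593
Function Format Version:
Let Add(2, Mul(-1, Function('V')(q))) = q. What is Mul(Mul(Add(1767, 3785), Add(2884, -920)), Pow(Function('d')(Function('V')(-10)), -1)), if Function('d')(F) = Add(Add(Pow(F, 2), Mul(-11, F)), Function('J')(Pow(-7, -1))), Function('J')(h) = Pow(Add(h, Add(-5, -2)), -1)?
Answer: Rational(545206400, 593) ≈ 9.1940e+5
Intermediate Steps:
Function('V')(q) = Add(2, Mul(-1, q))
Function('J')(h) = Pow(Add(-7, h), -1) (Function('J')(h) = Pow(Add(h, -7), -1) = Pow(Add(-7, h), -1))
Function('d')(F) = Add(Rational(-7, 50), Pow(F, 2), Mul(-11, F)) (Function('d')(F) = Add(Add(Pow(F, 2), Mul(-11, F)), Pow(Add(-7, Pow(-7, -1)), -1)) = Add(Add(Pow(F, 2), Mul(-11, F)), Pow(Add(-7, Rational(-1, 7)), -1)) = Add(Add(Pow(F, 2), Mul(-11, F)), Pow(Rational(-50, 7), -1)) = Add(Add(Pow(F, 2), Mul(-11, F)), Rational(-7, 50)) = Add(Rational(-7, 50), Pow(F, 2), Mul(-11, F)))
Mul(Mul(Add(1767, 3785), Add(2884, -920)), Pow(Function('d')(Function('V')(-10)), -1)) = Mul(Mul(Add(1767, 3785), Add(2884, -920)), Pow(Add(Rational(-7, 50), Pow(Add(2, Mul(-1, -10)), 2), Mul(-11, Add(2, Mul(-1, -10)))), -1)) = Mul(Mul(5552, 1964), Pow(Add(Rational(-7, 50), Pow(Add(2, 10), 2), Mul(-11, Add(2, 10))), -1)) = Mul(10904128, Pow(Add(Rational(-7, 50), Pow(12, 2), Mul(-11, 12)), -1)) = Mul(10904128, Pow(Add(Rational(-7, 50), 144, -132), -1)) = Mul(10904128, Pow(Rational(593, 50), -1)) = Mul(10904128, Rational(50, 593)) = Rational(545206400, 593)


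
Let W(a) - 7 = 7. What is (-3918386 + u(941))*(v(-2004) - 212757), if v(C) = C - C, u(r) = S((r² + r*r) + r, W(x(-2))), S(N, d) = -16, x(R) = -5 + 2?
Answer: 833667454314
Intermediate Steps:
x(R) = -3
W(a) = 14 (W(a) = 7 + 7 = 14)
u(r) = -16
v(C) = 0
(-3918386 + u(941))*(v(-2004) - 212757) = (-3918386 - 16)*(0 - 212757) = -3918402*(-212757) = 833667454314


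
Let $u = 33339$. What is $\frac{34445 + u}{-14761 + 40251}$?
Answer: $\frac{33892}{12745} \approx 2.6592$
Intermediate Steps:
$\frac{34445 + u}{-14761 + 40251} = \frac{34445 + 33339}{-14761 + 40251} = \frac{67784}{25490} = 67784 \cdot \frac{1}{25490} = \frac{33892}{12745}$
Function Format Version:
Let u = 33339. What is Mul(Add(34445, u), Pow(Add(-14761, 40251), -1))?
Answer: Rational(33892, 12745) ≈ 2.6592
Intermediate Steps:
Mul(Add(34445, u), Pow(Add(-14761, 40251), -1)) = Mul(Add(34445, 33339), Pow(Add(-14761, 40251), -1)) = Mul(67784, Pow(25490, -1)) = Mul(67784, Rational(1, 25490)) = Rational(33892, 12745)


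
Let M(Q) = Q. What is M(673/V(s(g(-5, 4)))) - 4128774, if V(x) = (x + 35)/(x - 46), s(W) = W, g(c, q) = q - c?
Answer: -181690957/44 ≈ -4.1293e+6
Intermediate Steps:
V(x) = (35 + x)/(-46 + x)
M(673/V(s(g(-5, 4)))) - 4128774 = 673/(((35 + (4 - 1*(-5)))/(-46 + (4 - 1*(-5))))) - 4128774 = 673/(((35 + (4 + 5))/(-46 + (4 + 5)))) - 4128774 = 673/(((35 + 9)/(-46 + 9))) - 4128774 = 673/((44/(-37))) - 4128774 = 673/((-1/37*44)) - 4128774 = 673/(-44/37) - 4128774 = 673*(-37/44) - 4128774 = -24901/44 - 4128774 = -181690957/44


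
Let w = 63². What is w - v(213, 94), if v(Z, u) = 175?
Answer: 3794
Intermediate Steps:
w = 3969
w - v(213, 94) = 3969 - 1*175 = 3969 - 175 = 3794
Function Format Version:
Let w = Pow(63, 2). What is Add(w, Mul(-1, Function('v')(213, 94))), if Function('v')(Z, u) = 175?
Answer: 3794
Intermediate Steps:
w = 3969
Add(w, Mul(-1, Function('v')(213, 94))) = Add(3969, Mul(-1, 175)) = Add(3969, -175) = 3794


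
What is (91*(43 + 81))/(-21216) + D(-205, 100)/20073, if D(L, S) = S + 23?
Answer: -1435219/2729928 ≈ -0.52573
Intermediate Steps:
D(L, S) = 23 + S
(91*(43 + 81))/(-21216) + D(-205, 100)/20073 = (91*(43 + 81))/(-21216) + (23 + 100)/20073 = (91*124)*(-1/21216) + 123*(1/20073) = 11284*(-1/21216) + 41/6691 = -217/408 + 41/6691 = -1435219/2729928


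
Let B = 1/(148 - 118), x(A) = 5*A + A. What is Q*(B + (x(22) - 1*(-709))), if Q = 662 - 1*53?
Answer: 5121893/10 ≈ 5.1219e+5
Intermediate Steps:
x(A) = 6*A
B = 1/30 ≈ 0.033333
Q = 609 (Q = 662 - 53 = 609)
Q*(B + (x(22) - 1*(-709))) = 609*(1/30 + (6*22 - 1*(-709))) = 609*(1/30 + (132 + 709)) = 609*(1/30 + 841) = 609*(25231/30) = 5121893/10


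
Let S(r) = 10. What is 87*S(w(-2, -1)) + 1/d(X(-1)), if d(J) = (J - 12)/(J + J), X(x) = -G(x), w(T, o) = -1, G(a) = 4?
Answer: 1741/2 ≈ 870.50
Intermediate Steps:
X(x) = -4 (X(x) = -1*4 = -4)
d(J) = (-12 + J)/(2*J) (d(J) = (-12 + J)/((2*J)) = (-12 + J)*(1/(2*J)) = (-12 + J)/(2*J))
87*S(w(-2, -1)) + 1/d(X(-1)) = 87*10 + 1/((½)*(-12 - 4)/(-4)) = 870 + 1/((½)*(-¼)*(-16)) = 870 + 1/2 = 870 + ½ = 1741/2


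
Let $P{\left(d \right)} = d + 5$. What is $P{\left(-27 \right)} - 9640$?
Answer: $-9662$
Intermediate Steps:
$P{\left(d \right)} = 5 + d$
$P{\left(-27 \right)} - 9640 = \left(5 - 27\right) - 9640 = -22 - 9640 = -9662$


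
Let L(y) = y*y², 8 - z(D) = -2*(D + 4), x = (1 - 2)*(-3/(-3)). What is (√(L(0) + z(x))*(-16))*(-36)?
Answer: 576*√14 ≈ 2155.2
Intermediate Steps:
x = -1 (x = -(-3)*(-1)/3 = -1*1 = -1)
z(D) = 16 + 2*D (z(D) = 8 - (-2)*(D + 4) = 8 - (-2)*(4 + D) = 8 - (-8 - 2*D) = 8 + (8 + 2*D) = 16 + 2*D)
L(y) = y³
(√(L(0) + z(x))*(-16))*(-36) = (√(0³ + (16 + 2*(-1)))*(-16))*(-36) = (√(0 + (16 - 2))*(-16))*(-36) = (√(0 + 14)*(-16))*(-36) = (√14*(-16))*(-36) = -16*√14*(-36) = 576*√14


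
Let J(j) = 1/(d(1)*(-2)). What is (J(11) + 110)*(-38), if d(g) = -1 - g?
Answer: -8379/2 ≈ -4189.5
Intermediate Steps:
J(j) = ¼ (J(j) = 1/((-1 - 1*1)*(-2)) = 1/((-1 - 1)*(-2)) = 1/(-2*(-2)) = 1/4 = ¼)
(J(11) + 110)*(-38) = (¼ + 110)*(-38) = (441/4)*(-38) = -8379/2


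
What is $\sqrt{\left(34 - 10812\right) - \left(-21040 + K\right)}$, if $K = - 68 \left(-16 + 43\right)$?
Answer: $\sqrt{12098} \approx 109.99$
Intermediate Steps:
$K = -1836$ ($K = \left(-68\right) 27 = -1836$)
$\sqrt{\left(34 - 10812\right) - \left(-21040 + K\right)} = \sqrt{\left(34 - 10812\right) + \left(21040 - -1836\right)} = \sqrt{\left(34 - 10812\right) + \left(21040 + 1836\right)} = \sqrt{-10778 + 22876} = \sqrt{12098}$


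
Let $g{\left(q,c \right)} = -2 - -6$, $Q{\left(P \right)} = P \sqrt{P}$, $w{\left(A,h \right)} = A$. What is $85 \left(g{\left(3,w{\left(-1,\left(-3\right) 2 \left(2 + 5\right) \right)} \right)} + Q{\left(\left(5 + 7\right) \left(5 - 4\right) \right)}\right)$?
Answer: $340 + 2040 \sqrt{3} \approx 3873.4$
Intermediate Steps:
$Q{\left(P \right)} = P^{\frac{3}{2}}$
$g{\left(q,c \right)} = 4$ ($g{\left(q,c \right)} = -2 + 6 = 4$)
$85 \left(g{\left(3,w{\left(-1,\left(-3\right) 2 \left(2 + 5\right) \right)} \right)} + Q{\left(\left(5 + 7\right) \left(5 - 4\right) \right)}\right) = 85 \left(4 + \left(\left(5 + 7\right) \left(5 - 4\right)\right)^{\frac{3}{2}}\right) = 85 \left(4 + \left(12 \cdot 1\right)^{\frac{3}{2}}\right) = 85 \left(4 + 12^{\frac{3}{2}}\right) = 85 \left(4 + 24 \sqrt{3}\right) = 340 + 2040 \sqrt{3}$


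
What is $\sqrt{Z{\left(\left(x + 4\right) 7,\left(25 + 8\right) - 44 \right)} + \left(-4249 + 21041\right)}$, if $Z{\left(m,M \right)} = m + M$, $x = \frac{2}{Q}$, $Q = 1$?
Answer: $\sqrt{16823} \approx 129.7$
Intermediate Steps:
$x = 2$ ($x = \frac{2}{1} = 2 \cdot 1 = 2$)
$Z{\left(m,M \right)} = M + m$
$\sqrt{Z{\left(\left(x + 4\right) 7,\left(25 + 8\right) - 44 \right)} + \left(-4249 + 21041\right)} = \sqrt{\left(\left(\left(25 + 8\right) - 44\right) + \left(2 + 4\right) 7\right) + \left(-4249 + 21041\right)} = \sqrt{\left(\left(33 - 44\right) + 6 \cdot 7\right) + 16792} = \sqrt{\left(-11 + 42\right) + 16792} = \sqrt{31 + 16792} = \sqrt{16823}$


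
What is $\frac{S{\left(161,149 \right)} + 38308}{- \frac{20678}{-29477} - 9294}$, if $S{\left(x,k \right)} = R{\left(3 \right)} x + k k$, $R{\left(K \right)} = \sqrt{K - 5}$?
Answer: $- \frac{254803399}{39134080} - \frac{677971 i \sqrt{2}}{39134080} \approx -6.511 - 0.0245 i$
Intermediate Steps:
$R{\left(K \right)} = \sqrt{-5 + K}$
$S{\left(x,k \right)} = k^{2} + i x \sqrt{2}$ ($S{\left(x,k \right)} = \sqrt{-5 + 3} x + k k = \sqrt{-2} x + k^{2} = i \sqrt{2} x + k^{2} = i x \sqrt{2} + k^{2} = k^{2} + i x \sqrt{2}$)
$\frac{S{\left(161,149 \right)} + 38308}{- \frac{20678}{-29477} - 9294} = \frac{\left(149^{2} + i 161 \sqrt{2}\right) + 38308}{- \frac{20678}{-29477} - 9294} = \frac{\left(22201 + 161 i \sqrt{2}\right) + 38308}{\left(-20678\right) \left(- \frac{1}{29477}\right) - 9294} = \frac{60509 + 161 i \sqrt{2}}{\frac{2954}{4211} - 9294} = \frac{60509 + 161 i \sqrt{2}}{- \frac{39134080}{4211}} = \left(60509 + 161 i \sqrt{2}\right) \left(- \frac{4211}{39134080}\right) = - \frac{254803399}{39134080} - \frac{677971 i \sqrt{2}}{39134080}$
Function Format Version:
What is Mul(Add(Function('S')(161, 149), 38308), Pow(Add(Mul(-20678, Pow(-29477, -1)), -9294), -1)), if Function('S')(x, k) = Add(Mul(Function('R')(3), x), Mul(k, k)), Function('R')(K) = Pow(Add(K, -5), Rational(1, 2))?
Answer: Add(Rational(-254803399, 39134080), Mul(Rational(-677971, 39134080), I, Pow(2, Rational(1, 2)))) ≈ Add(-6.5110, Mul(-0.024500, I))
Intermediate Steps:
Function('R')(K) = Pow(Add(-5, K), Rational(1, 2))
Function('S')(x, k) = Add(Pow(k, 2), Mul(I, x, Pow(2, Rational(1, 2)))) (Function('S')(x, k) = Add(Mul(Pow(Add(-5, 3), Rational(1, 2)), x), Mul(k, k)) = Add(Mul(Pow(-2, Rational(1, 2)), x), Pow(k, 2)) = Add(Mul(Mul(I, Pow(2, Rational(1, 2))), x), Pow(k, 2)) = Add(Mul(I, x, Pow(2, Rational(1, 2))), Pow(k, 2)) = Add(Pow(k, 2), Mul(I, x, Pow(2, Rational(1, 2)))))
Mul(Add(Function('S')(161, 149), 38308), Pow(Add(Mul(-20678, Pow(-29477, -1)), -9294), -1)) = Mul(Add(Add(Pow(149, 2), Mul(I, 161, Pow(2, Rational(1, 2)))), 38308), Pow(Add(Mul(-20678, Pow(-29477, -1)), -9294), -1)) = Mul(Add(Add(22201, Mul(161, I, Pow(2, Rational(1, 2)))), 38308), Pow(Add(Mul(-20678, Rational(-1, 29477)), -9294), -1)) = Mul(Add(60509, Mul(161, I, Pow(2, Rational(1, 2)))), Pow(Add(Rational(2954, 4211), -9294), -1)) = Mul(Add(60509, Mul(161, I, Pow(2, Rational(1, 2)))), Pow(Rational(-39134080, 4211), -1)) = Mul(Add(60509, Mul(161, I, Pow(2, Rational(1, 2)))), Rational(-4211, 39134080)) = Add(Rational(-254803399, 39134080), Mul(Rational(-677971, 39134080), I, Pow(2, Rational(1, 2))))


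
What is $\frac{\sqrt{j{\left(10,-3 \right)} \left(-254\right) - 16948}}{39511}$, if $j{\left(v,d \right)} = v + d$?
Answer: $\frac{i \sqrt{18726}}{39511} \approx 0.0034634 i$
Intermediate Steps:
$j{\left(v,d \right)} = d + v$
$\frac{\sqrt{j{\left(10,-3 \right)} \left(-254\right) - 16948}}{39511} = \frac{\sqrt{\left(-3 + 10\right) \left(-254\right) - 16948}}{39511} = \sqrt{7 \left(-254\right) - 16948} \cdot \frac{1}{39511} = \sqrt{-1778 - 16948} \cdot \frac{1}{39511} = \sqrt{-18726} \cdot \frac{1}{39511} = i \sqrt{18726} \cdot \frac{1}{39511} = \frac{i \sqrt{18726}}{39511}$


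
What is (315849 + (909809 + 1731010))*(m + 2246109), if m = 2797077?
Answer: 14911026664248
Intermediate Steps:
(315849 + (909809 + 1731010))*(m + 2246109) = (315849 + (909809 + 1731010))*(2797077 + 2246109) = (315849 + 2640819)*5043186 = 2956668*5043186 = 14911026664248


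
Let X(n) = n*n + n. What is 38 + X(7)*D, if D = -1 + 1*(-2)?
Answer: -130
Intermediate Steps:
X(n) = n + n**2 (X(n) = n**2 + n = n + n**2)
D = -3 (D = -1 - 2 = -3)
38 + X(7)*D = 38 + (7*(1 + 7))*(-3) = 38 + (7*8)*(-3) = 38 + 56*(-3) = 38 - 168 = -130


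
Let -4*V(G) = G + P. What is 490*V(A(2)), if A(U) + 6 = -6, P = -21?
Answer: 8085/2 ≈ 4042.5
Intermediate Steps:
A(U) = -12 (A(U) = -6 - 6 = -12)
V(G) = 21/4 - G/4 (V(G) = -(G - 21)/4 = -(-21 + G)/4 = 21/4 - G/4)
490*V(A(2)) = 490*(21/4 - ¼*(-12)) = 490*(21/4 + 3) = 490*(33/4) = 8085/2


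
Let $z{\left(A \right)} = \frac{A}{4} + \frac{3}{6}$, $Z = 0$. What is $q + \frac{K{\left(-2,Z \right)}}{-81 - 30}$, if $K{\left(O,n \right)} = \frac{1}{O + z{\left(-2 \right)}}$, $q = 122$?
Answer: $\frac{27085}{222} \approx 122.0$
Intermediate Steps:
$z{\left(A \right)} = \frac{1}{2} + \frac{A}{4}$ ($z{\left(A \right)} = A \frac{1}{4} + 3 \cdot \frac{1}{6} = \frac{A}{4} + \frac{1}{2} = \frac{1}{2} + \frac{A}{4}$)
$K{\left(O,n \right)} = \frac{1}{O}$ ($K{\left(O,n \right)} = \frac{1}{O + \left(\frac{1}{2} + \frac{1}{4} \left(-2\right)\right)} = \frac{1}{O + \left(\frac{1}{2} - \frac{1}{2}\right)} = \frac{1}{O + 0} = \frac{1}{O}$)
$q + \frac{K{\left(-2,Z \right)}}{-81 - 30} = 122 + \frac{1}{\left(-81 - 30\right) \left(-2\right)} = 122 + \frac{1}{-111} \left(- \frac{1}{2}\right) = 122 - - \frac{1}{222} = 122 + \frac{1}{222} = \frac{27085}{222}$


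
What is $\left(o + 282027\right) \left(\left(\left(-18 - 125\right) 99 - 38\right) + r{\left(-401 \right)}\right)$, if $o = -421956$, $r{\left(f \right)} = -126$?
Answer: $2003923209$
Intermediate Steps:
$\left(o + 282027\right) \left(\left(\left(-18 - 125\right) 99 - 38\right) + r{\left(-401 \right)}\right) = \left(-421956 + 282027\right) \left(\left(\left(-18 - 125\right) 99 - 38\right) - 126\right) = - 139929 \left(\left(\left(-18 - 125\right) 99 - 38\right) - 126\right) = - 139929 \left(\left(\left(-143\right) 99 - 38\right) - 126\right) = - 139929 \left(\left(-14157 - 38\right) - 126\right) = - 139929 \left(-14195 - 126\right) = \left(-139929\right) \left(-14321\right) = 2003923209$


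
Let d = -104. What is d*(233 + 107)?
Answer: -35360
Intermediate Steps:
d*(233 + 107) = -104*(233 + 107) = -104*340 = -35360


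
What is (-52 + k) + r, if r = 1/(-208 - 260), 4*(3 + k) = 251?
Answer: 1813/234 ≈ 7.7479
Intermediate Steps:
k = 239/4 (k = -3 + (1/4)*251 = -3 + 251/4 = 239/4 ≈ 59.750)
r = -1/468 (r = 1/(-468) = -1/468 ≈ -0.0021368)
(-52 + k) + r = (-52 + 239/4) - 1/468 = 31/4 - 1/468 = 1813/234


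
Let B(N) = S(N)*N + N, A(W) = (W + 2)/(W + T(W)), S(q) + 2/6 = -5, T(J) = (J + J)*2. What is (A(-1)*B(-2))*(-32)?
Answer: 832/15 ≈ 55.467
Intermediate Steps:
T(J) = 4*J (T(J) = (2*J)*2 = 4*J)
S(q) = -16/3 (S(q) = -⅓ - 5 = -16/3)
A(W) = (2 + W)/(5*W) (A(W) = (W + 2)/(W + 4*W) = (2 + W)/((5*W)) = (2 + W)*(1/(5*W)) = (2 + W)/(5*W))
B(N) = -13*N/3 (B(N) = -16*N/3 + N = -13*N/3)
(A(-1)*B(-2))*(-32) = (((⅕)*(2 - 1)/(-1))*(-13/3*(-2)))*(-32) = (((⅕)*(-1)*1)*(26/3))*(-32) = -⅕*26/3*(-32) = -26/15*(-32) = 832/15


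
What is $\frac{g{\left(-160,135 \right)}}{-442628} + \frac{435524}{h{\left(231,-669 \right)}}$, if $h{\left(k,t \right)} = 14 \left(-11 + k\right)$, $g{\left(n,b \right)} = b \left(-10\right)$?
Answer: $\frac{6024352346}{42602945} \approx 141.41$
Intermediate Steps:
$g{\left(n,b \right)} = - 10 b$
$h{\left(k,t \right)} = -154 + 14 k$
$\frac{g{\left(-160,135 \right)}}{-442628} + \frac{435524}{h{\left(231,-669 \right)}} = \frac{\left(-10\right) 135}{-442628} + \frac{435524}{-154 + 14 \cdot 231} = \left(-1350\right) \left(- \frac{1}{442628}\right) + \frac{435524}{-154 + 3234} = \frac{675}{221314} + \frac{435524}{3080} = \frac{675}{221314} + 435524 \cdot \frac{1}{3080} = \frac{675}{221314} + \frac{108881}{770} = \frac{6024352346}{42602945}$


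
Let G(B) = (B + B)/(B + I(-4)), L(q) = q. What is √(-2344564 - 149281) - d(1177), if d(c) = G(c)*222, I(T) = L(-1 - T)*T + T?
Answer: -174196/387 + I*√2493845 ≈ -450.12 + 1579.2*I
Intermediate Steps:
I(T) = T + T*(-1 - T) (I(T) = (-1 - T)*T + T = T*(-1 - T) + T = T + T*(-1 - T))
G(B) = 2*B/(-16 + B) (G(B) = (B + B)/(B - 1*(-4)²) = (2*B)/(B - 1*16) = (2*B)/(B - 16) = (2*B)/(-16 + B) = 2*B/(-16 + B))
d(c) = 444*c/(-16 + c) (d(c) = (2*c/(-16 + c))*222 = 444*c/(-16 + c))
√(-2344564 - 149281) - d(1177) = √(-2344564 - 149281) - 444*1177/(-16 + 1177) = √(-2493845) - 444*1177/1161 = I*√2493845 - 444*1177/1161 = I*√2493845 - 1*174196/387 = I*√2493845 - 174196/387 = -174196/387 + I*√2493845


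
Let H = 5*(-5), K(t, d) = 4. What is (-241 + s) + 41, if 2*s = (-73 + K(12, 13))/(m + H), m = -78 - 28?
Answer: -52331/262 ≈ -199.74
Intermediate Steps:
H = -25
m = -106
s = 69/262 (s = ((-73 + 4)/(-106 - 25))/2 = (-69/(-131))/2 = (-69*(-1/131))/2 = (½)*(69/131) = 69/262 ≈ 0.26336)
(-241 + s) + 41 = (-241 + 69/262) + 41 = -63073/262 + 41 = -52331/262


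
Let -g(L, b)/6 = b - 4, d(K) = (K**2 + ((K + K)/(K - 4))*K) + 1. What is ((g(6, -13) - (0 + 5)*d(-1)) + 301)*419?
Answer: 165505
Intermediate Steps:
d(K) = 1 + K**2 + 2*K**2/(-4 + K) (d(K) = (K**2 + ((2*K)/(-4 + K))*K) + 1 = (K**2 + (2*K/(-4 + K))*K) + 1 = (K**2 + 2*K**2/(-4 + K)) + 1 = 1 + K**2 + 2*K**2/(-4 + K))
g(L, b) = 24 - 6*b (g(L, b) = -6*(b - 4) = -6*(-4 + b) = 24 - 6*b)
((g(6, -13) - (0 + 5)*d(-1)) + 301)*419 = (((24 - 6*(-13)) - (0 + 5)*(-4 - 1 + (-1)**3 - 2*(-1)**2)/(-4 - 1)) + 301)*419 = (((24 + 78) - 5*(-4 - 1 - 1 - 2*1)/(-5)) + 301)*419 = ((102 - 5*(-(-4 - 1 - 1 - 2)/5)) + 301)*419 = ((102 - 5*(-1/5*(-8))) + 301)*419 = ((102 - 5*8/5) + 301)*419 = ((102 - 1*8) + 301)*419 = ((102 - 8) + 301)*419 = (94 + 301)*419 = 395*419 = 165505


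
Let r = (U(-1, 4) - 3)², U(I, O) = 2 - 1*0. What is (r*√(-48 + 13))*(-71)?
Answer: -71*I*√35 ≈ -420.04*I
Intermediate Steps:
U(I, O) = 2 (U(I, O) = 2 + 0 = 2)
r = 1 (r = (2 - 3)² = (-1)² = 1)
(r*√(-48 + 13))*(-71) = (1*√(-48 + 13))*(-71) = (1*√(-35))*(-71) = (1*(I*√35))*(-71) = (I*√35)*(-71) = -71*I*√35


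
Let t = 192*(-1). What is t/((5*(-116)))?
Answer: 48/145 ≈ 0.33103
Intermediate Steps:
t = -192
t/((5*(-116))) = -192/(5*(-116)) = -192/(-580) = -192*(-1/580) = 48/145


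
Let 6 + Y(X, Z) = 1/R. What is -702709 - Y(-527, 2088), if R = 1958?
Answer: -1375892475/1958 ≈ -7.0270e+5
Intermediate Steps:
Y(X, Z) = -11747/1958 (Y(X, Z) = -6 + 1/1958 = -11747/1958)
-702709 - Y(-527, 2088) = -702709 - 1*(-11747/1958) = -702709 + 11747/1958 = -1375892475/1958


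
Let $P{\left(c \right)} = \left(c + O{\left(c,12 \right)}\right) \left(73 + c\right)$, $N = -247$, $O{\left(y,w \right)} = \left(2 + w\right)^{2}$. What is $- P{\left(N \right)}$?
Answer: $-8874$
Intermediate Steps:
$P{\left(c \right)} = \left(73 + c\right) \left(196 + c\right)$ ($P{\left(c \right)} = \left(c + \left(2 + 12\right)^{2}\right) \left(73 + c\right) = \left(c + 14^{2}\right) \left(73 + c\right) = \left(c + 196\right) \left(73 + c\right) = \left(196 + c\right) \left(73 + c\right) = \left(73 + c\right) \left(196 + c\right)$)
$- P{\left(N \right)} = - (14308 + \left(-247\right)^{2} + 269 \left(-247\right)) = - (14308 + 61009 - 66443) = \left(-1\right) 8874 = -8874$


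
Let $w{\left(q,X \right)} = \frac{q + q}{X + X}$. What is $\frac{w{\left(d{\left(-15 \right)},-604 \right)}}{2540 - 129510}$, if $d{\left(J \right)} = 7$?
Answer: $\frac{7}{76689880} \approx 9.1277 \cdot 10^{-8}$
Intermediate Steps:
$w{\left(q,X \right)} = \frac{q}{X}$ ($w{\left(q,X \right)} = \frac{2 q}{2 X} = 2 q \frac{1}{2 X} = \frac{q}{X}$)
$\frac{w{\left(d{\left(-15 \right)},-604 \right)}}{2540 - 129510} = \frac{7 \frac{1}{-604}}{2540 - 129510} = \frac{7 \left(- \frac{1}{604}\right)}{2540 - 129510} = - \frac{7}{604 \left(-126970\right)} = \left(- \frac{7}{604}\right) \left(- \frac{1}{126970}\right) = \frac{7}{76689880}$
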